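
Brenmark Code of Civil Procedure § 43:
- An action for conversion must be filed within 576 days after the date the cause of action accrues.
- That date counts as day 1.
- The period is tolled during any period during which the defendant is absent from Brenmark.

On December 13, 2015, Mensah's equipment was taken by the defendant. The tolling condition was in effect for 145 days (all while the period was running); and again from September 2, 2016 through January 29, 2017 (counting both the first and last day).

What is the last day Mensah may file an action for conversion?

May 1, 2018

Counting December 13, 2015 as day 1, day 576 is July 10, 2017.
Tolling adds 145 days: July 10, 2017 + 145 days = December 2, 2017.
From September 2, 2016 through January 29, 2017 inclusive is 150 days; tolling adds 150 days: December 2, 2017 + 150 days = May 1, 2018.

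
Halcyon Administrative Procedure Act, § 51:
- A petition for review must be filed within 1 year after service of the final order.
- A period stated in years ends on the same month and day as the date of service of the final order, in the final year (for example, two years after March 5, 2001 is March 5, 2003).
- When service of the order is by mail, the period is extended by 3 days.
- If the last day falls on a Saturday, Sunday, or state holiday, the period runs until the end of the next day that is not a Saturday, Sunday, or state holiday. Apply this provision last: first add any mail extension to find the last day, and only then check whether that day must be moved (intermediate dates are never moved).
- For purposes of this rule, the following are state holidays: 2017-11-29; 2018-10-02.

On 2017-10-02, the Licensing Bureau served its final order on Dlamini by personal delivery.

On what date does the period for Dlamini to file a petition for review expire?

1 year after 2017-10-02 is October 2, 2018.
Service was not by mail, so no mail extension applies.
October 2, 2018 is a listed holiday. The next qualifying day is October 3, 2018.

October 3, 2018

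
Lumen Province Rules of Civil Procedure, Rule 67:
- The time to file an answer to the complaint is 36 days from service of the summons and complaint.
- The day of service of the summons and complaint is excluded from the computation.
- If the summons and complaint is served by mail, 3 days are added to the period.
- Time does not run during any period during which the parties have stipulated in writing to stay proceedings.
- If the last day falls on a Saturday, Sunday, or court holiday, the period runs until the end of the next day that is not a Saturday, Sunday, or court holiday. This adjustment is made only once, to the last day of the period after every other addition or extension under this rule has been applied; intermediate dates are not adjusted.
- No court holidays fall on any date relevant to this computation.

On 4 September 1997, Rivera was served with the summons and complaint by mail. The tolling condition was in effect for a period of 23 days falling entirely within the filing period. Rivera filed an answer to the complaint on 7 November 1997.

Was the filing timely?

No

36 days after 4 September 1997 is October 10, 1997.
Service was by mail, adding 3 days: October 10, 1997 + 3 days = October 13, 1997.
Tolling adds 23 days: October 13, 1997 + 23 days = November 5, 1997.
November 5, 1997 is a Wednesday and not a court holiday, so no extension applies.
The deadline is November 5, 1997; the filing on November 7, 1997 is after that date.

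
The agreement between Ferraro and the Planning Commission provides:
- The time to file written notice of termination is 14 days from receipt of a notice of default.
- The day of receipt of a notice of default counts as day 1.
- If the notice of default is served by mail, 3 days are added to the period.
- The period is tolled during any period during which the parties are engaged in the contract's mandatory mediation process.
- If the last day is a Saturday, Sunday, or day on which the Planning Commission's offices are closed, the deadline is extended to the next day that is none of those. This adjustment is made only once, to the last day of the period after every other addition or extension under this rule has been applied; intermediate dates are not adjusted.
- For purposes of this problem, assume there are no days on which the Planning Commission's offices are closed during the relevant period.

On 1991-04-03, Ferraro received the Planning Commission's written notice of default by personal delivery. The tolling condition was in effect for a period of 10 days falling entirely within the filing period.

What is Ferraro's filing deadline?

April 26, 1991

Counting 1991-04-03 as day 1, day 14 is April 16, 1991.
Service was not by mail, so no mail extension applies.
Tolling adds 10 days: April 16, 1991 + 10 days = April 26, 1991.
April 26, 1991 is a Friday and not a day on which the Planning Commission's offices are closed, so no extension applies.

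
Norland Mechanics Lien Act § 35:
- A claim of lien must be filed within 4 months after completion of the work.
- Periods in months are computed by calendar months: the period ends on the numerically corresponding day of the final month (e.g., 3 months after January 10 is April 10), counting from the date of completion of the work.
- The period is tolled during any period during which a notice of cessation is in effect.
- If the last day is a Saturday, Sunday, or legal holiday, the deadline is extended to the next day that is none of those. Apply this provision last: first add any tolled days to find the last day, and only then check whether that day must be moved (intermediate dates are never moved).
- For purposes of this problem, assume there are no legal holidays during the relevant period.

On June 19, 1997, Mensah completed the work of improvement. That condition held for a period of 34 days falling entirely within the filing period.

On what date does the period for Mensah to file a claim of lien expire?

4 months after June 19, 1997 is October 19, 1997.
Tolling adds 34 days: October 19, 1997 + 34 days = November 22, 1997.
November 22, 1997 is Saturday; November 23, 1997 is Sunday. The next qualifying day is November 24, 1997.

November 24, 1997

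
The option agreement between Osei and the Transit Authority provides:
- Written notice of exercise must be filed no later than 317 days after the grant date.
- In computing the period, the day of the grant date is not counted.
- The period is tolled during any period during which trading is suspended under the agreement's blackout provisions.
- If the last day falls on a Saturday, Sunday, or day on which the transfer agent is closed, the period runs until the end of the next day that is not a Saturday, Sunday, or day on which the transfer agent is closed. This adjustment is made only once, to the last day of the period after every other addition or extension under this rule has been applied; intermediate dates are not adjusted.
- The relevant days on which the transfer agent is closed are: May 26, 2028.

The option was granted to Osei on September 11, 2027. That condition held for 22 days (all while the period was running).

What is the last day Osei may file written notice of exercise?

August 15, 2028

317 days after September 11, 2027 is July 24, 2028.
Tolling adds 22 days: July 24, 2028 + 22 days = August 15, 2028.
August 15, 2028 is a Tuesday and not a day on which the transfer agent is closed, so no extension applies.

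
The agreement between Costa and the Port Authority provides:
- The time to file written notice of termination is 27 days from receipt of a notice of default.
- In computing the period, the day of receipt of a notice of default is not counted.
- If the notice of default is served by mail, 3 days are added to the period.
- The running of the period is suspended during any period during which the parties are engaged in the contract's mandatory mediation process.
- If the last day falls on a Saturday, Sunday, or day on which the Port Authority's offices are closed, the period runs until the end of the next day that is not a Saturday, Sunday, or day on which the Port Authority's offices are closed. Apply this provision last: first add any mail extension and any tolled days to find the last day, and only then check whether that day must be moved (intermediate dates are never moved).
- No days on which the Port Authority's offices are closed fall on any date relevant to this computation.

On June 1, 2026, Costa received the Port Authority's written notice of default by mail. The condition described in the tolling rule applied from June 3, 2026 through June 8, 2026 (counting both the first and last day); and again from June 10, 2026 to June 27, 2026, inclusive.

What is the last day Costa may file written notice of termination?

July 27, 2026

27 days after June 1, 2026 is June 28, 2026.
Service was by mail, adding 3 days: June 28, 2026 + 3 days = July 1, 2026.
From June 3, 2026 through June 8, 2026 inclusive is 6 days; tolling adds 6 days: July 1, 2026 + 6 days = July 7, 2026.
From June 10, 2026 through June 27, 2026 inclusive is 18 days; tolling adds 18 days: July 7, 2026 + 18 days = July 25, 2026.
July 25, 2026 is Saturday; July 26, 2026 is Sunday. The next qualifying day is July 27, 2026.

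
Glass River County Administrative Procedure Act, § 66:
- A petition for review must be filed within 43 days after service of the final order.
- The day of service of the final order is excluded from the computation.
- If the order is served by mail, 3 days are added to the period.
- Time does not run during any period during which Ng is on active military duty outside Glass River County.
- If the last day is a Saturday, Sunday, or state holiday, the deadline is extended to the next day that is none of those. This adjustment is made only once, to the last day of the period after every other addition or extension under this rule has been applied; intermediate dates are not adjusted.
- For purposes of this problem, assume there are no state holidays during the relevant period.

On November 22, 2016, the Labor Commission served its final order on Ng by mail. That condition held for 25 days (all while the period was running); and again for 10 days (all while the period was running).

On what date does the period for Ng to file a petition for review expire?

43 days after November 22, 2016 is January 4, 2017.
Service was by mail, adding 3 days: January 4, 2017 + 3 days = January 7, 2017.
Tolling adds 25 days: January 7, 2017 + 25 days = February 1, 2017.
Tolling adds 10 days: February 1, 2017 + 10 days = February 11, 2017.
February 11, 2017 is Saturday; February 12, 2017 is Sunday. The next qualifying day is February 13, 2017.

February 13, 2017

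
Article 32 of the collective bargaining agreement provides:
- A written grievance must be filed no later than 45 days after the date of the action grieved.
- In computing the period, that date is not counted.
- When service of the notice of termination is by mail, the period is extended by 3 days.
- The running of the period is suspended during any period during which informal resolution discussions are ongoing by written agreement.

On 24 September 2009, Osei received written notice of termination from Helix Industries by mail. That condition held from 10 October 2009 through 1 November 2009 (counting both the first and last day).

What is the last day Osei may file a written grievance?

December 4, 2009

45 days after 24 September 2009 is November 8, 2009.
Service was by mail, adding 3 days: November 8, 2009 + 3 days = November 11, 2009.
From October 10, 2009 through November 1, 2009 inclusive is 23 days; tolling adds 23 days: November 11, 2009 + 23 days = December 4, 2009.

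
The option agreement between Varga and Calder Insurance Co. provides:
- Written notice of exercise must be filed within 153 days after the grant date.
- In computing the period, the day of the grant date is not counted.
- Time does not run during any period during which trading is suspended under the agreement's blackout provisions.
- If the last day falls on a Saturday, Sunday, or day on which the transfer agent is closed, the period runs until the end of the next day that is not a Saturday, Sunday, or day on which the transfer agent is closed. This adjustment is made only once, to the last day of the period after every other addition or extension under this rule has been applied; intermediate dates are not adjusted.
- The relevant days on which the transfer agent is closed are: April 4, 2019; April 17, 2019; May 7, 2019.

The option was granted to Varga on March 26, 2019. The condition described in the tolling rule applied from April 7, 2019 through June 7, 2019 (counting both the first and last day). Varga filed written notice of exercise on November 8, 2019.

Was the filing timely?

No

153 days after March 26, 2019 is August 26, 2019.
From April 7, 2019 through June 7, 2019 inclusive is 62 days; tolling adds 62 days: August 26, 2019 + 62 days = October 27, 2019.
October 27, 2019 is Sunday. The next qualifying day is October 28, 2019.
The deadline is October 28, 2019; the filing on November 8, 2019 is after that date.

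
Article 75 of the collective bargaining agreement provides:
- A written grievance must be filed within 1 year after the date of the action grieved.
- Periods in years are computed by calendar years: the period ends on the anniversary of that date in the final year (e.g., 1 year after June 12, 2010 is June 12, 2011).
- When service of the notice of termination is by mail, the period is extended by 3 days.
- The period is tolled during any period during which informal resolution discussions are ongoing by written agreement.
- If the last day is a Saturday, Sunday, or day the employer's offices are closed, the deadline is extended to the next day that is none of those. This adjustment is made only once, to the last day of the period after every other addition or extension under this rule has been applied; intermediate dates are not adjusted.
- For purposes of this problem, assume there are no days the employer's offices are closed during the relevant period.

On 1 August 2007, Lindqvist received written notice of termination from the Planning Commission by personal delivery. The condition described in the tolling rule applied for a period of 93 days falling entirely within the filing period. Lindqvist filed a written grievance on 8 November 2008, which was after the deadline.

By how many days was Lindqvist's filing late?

1 year after 1 August 2007 is August 1, 2008.
Service was not by mail, so no mail extension applies.
Tolling adds 93 days: August 1, 2008 + 93 days = November 2, 2008.
November 2, 2008 is Sunday. The next qualifying day is November 3, 2008.
The deadline is November 3, 2008; from November 3, 2008 to November 8, 2008 is 5 days.

5 days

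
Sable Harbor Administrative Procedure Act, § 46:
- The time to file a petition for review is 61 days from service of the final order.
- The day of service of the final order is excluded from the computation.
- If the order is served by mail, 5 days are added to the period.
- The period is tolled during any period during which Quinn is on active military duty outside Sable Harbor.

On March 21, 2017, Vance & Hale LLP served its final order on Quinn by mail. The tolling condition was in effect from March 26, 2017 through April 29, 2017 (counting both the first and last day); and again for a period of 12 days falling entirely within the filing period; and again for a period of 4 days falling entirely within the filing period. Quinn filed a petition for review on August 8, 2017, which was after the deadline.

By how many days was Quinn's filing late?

23 days

61 days after March 21, 2017 is May 21, 2017.
Service was by mail, adding 5 days: May 21, 2017 + 5 days = May 26, 2017.
From March 26, 2017 through April 29, 2017 inclusive is 35 days; tolling adds 35 days: May 26, 2017 + 35 days = June 30, 2017.
Tolling adds 12 days: June 30, 2017 + 12 days = July 12, 2017.
Tolling adds 4 days: July 12, 2017 + 4 days = July 16, 2017.
The deadline is July 16, 2017; from July 16, 2017 to August 8, 2017 is 23 days.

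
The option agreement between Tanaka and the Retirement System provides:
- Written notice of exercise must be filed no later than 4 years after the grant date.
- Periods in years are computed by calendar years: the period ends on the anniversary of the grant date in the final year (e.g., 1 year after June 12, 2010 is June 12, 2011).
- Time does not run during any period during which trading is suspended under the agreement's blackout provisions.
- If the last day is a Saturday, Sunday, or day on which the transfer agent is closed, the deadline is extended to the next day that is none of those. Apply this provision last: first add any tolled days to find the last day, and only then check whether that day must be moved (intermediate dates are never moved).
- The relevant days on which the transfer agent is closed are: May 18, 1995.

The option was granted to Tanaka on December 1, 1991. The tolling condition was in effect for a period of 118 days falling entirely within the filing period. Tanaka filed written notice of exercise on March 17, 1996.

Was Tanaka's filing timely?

4 years after December 1, 1991 is December 1, 1995.
Tolling adds 118 days: December 1, 1995 + 118 days = March 28, 1996.
March 28, 1996 is a Thursday and not a day on which the transfer agent is closed, so no extension applies.
The deadline is March 28, 1996; the filing on March 17, 1996 is on or before that date.

Yes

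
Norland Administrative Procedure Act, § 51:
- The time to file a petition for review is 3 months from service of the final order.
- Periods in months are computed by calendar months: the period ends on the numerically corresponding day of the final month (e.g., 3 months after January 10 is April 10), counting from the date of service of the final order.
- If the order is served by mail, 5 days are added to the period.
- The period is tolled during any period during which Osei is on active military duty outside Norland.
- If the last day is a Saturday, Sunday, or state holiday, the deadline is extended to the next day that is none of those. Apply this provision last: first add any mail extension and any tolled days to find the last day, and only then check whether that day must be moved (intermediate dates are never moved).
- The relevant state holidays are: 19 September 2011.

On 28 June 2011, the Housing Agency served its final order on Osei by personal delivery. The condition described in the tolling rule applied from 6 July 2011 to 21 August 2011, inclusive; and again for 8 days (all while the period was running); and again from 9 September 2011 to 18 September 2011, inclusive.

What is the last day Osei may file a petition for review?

3 months after 28 June 2011 is September 28, 2011.
Service was not by mail, so no mail extension applies.
From July 6, 2011 through August 21, 2011 inclusive is 47 days; tolling adds 47 days: September 28, 2011 + 47 days = November 14, 2011.
Tolling adds 8 days: November 14, 2011 + 8 days = November 22, 2011.
From September 9, 2011 through September 18, 2011 inclusive is 10 days; tolling adds 10 days: November 22, 2011 + 10 days = December 2, 2011.
December 2, 2011 is a Friday and not a state holiday, so no extension applies.

December 2, 2011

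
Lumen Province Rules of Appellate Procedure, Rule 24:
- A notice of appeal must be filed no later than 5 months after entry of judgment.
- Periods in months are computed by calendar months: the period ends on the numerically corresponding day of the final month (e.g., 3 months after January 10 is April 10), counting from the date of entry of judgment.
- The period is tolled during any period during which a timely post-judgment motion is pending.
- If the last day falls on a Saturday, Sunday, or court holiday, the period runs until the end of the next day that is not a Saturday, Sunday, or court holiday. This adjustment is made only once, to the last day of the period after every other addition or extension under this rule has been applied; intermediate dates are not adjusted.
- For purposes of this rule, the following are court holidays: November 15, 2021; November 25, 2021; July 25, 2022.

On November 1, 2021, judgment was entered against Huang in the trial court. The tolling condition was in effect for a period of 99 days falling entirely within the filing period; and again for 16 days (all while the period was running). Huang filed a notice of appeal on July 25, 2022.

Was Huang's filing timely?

Yes

5 months after November 1, 2021 is April 1, 2022.
Tolling adds 99 days: April 1, 2022 + 99 days = July 9, 2022.
Tolling adds 16 days: July 9, 2022 + 16 days = July 25, 2022.
July 25, 2022 is a listed holiday. The next qualifying day is July 26, 2022.
The deadline is July 26, 2022; the filing on July 25, 2022 is on or before that date.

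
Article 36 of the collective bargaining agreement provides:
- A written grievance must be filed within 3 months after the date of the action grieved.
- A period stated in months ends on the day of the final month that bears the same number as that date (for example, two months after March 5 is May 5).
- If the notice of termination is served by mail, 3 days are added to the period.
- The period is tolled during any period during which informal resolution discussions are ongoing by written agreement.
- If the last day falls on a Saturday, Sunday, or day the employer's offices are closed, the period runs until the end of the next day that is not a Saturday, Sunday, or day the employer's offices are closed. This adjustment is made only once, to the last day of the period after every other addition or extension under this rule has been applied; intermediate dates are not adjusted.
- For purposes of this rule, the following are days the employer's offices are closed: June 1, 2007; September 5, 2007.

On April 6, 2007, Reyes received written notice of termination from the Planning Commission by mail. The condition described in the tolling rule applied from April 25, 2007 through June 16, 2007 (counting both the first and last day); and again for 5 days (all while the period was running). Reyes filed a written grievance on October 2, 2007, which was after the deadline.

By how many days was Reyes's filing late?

3 months after April 6, 2007 is July 6, 2007.
Service was by mail, adding 3 days: July 6, 2007 + 3 days = July 9, 2007.
From April 25, 2007 through June 16, 2007 inclusive is 53 days; tolling adds 53 days: July 9, 2007 + 53 days = August 31, 2007.
Tolling adds 5 days: August 31, 2007 + 5 days = September 5, 2007.
September 5, 2007 is a listed holiday. The next qualifying day is September 6, 2007.
The deadline is September 6, 2007; from September 6, 2007 to October 2, 2007 is 26 days.

26 days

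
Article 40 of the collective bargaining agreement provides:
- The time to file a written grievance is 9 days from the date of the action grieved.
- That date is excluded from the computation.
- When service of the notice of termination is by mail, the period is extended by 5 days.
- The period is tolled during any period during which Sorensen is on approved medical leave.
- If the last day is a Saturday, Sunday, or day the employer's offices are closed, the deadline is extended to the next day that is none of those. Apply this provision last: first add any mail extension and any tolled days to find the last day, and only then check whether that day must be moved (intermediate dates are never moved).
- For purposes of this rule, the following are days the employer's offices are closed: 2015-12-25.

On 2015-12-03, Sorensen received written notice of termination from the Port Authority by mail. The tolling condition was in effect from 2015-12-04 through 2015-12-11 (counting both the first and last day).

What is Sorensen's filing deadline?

9 days after 2015-12-03 is December 12, 2015.
Service was by mail, adding 5 days: December 12, 2015 + 5 days = December 17, 2015.
From December 4, 2015 through December 11, 2015 inclusive is 8 days; tolling adds 8 days: December 17, 2015 + 8 days = December 25, 2015.
December 25, 2015 is a listed holiday; December 26, 2015 is Saturday; December 27, 2015 is Sunday. The next qualifying day is December 28, 2015.

December 28, 2015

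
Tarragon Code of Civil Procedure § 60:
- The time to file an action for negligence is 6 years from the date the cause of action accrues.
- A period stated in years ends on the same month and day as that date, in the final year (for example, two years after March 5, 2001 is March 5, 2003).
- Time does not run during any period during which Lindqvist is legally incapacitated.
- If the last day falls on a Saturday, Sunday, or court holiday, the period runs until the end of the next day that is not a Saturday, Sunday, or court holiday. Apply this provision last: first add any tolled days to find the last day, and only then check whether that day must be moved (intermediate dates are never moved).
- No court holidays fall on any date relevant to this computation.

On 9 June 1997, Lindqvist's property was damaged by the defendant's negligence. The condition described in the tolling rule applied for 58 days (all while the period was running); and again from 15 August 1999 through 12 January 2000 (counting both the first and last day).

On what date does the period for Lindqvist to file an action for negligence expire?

January 5, 2004

6 years after 9 June 1997 is June 9, 2003.
Tolling adds 58 days: June 9, 2003 + 58 days = August 6, 2003.
From August 15, 1999 through January 12, 2000 inclusive is 151 days; tolling adds 151 days: August 6, 2003 + 151 days = January 4, 2004.
January 4, 2004 is Sunday. The next qualifying day is January 5, 2004.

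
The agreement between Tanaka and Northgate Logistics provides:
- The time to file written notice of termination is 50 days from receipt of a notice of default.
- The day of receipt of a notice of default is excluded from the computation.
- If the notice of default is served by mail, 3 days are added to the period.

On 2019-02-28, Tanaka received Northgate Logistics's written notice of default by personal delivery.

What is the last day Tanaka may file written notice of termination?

50 days after 2019-02-28 is April 19, 2019.
Service was not by mail, so no mail extension applies.

April 19, 2019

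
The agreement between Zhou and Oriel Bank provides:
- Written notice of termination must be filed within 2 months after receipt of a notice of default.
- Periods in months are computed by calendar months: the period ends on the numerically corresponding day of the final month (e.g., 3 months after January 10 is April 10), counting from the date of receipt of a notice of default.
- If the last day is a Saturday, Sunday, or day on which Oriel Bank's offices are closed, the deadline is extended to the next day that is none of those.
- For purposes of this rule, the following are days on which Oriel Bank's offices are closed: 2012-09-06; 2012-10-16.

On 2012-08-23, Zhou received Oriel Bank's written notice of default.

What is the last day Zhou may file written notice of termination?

October 23, 2012

2 months after 2012-08-23 is October 23, 2012.
October 23, 2012 is a Tuesday and not a day on which Oriel Bank's offices are closed, so no extension applies.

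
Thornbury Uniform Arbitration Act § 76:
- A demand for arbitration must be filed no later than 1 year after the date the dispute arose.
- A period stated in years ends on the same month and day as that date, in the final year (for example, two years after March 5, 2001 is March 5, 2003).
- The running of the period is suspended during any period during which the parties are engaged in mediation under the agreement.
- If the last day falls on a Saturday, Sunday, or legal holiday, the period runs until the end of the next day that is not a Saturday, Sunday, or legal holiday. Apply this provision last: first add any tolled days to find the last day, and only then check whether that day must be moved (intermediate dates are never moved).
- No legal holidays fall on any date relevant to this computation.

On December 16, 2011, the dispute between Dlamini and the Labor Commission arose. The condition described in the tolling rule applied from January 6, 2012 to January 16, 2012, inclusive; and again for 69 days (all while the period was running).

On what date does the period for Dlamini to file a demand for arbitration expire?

1 year after December 16, 2011 is December 16, 2012.
From January 6, 2012 through January 16, 2012 inclusive is 11 days; tolling adds 11 days: December 16, 2012 + 11 days = December 27, 2012.
Tolling adds 69 days: December 27, 2012 + 69 days = March 6, 2013.
March 6, 2013 is a Wednesday and not a legal holiday, so no extension applies.

March 6, 2013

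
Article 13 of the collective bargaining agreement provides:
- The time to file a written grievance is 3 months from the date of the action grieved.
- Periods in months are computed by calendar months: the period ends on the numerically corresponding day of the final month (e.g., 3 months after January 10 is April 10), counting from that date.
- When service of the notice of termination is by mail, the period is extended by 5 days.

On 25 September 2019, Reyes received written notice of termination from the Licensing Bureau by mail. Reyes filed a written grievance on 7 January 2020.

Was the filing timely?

3 months after 25 September 2019 is December 25, 2019.
Service was by mail, adding 5 days: December 25, 2019 + 5 days = December 30, 2019.
The deadline is December 30, 2019; the filing on January 7, 2020 is after that date.

No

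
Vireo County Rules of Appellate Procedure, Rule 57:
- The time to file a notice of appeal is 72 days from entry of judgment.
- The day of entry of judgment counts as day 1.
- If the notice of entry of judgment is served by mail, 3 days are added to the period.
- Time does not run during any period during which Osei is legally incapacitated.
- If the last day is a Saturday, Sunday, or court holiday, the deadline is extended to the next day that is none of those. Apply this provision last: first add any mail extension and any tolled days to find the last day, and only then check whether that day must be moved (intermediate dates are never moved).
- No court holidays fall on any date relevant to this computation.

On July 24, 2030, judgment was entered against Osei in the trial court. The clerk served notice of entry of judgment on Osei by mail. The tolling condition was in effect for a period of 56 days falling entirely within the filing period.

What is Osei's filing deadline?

December 2, 2030

Counting July 24, 2030 as day 1, day 72 is October 3, 2030.
Service was by mail, adding 3 days: October 3, 2030 + 3 days = October 6, 2030.
Tolling adds 56 days: October 6, 2030 + 56 days = December 1, 2030.
December 1, 2030 is Sunday. The next qualifying day is December 2, 2030.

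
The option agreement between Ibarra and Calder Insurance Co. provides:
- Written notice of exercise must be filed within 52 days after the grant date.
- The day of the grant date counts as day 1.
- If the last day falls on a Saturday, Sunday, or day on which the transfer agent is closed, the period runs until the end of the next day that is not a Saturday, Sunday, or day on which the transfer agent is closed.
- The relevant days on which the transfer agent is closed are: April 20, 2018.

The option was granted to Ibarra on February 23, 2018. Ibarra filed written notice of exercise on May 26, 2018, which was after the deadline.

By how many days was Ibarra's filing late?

Counting February 23, 2018 as day 1, day 52 is April 15, 2018.
April 15, 2018 is Sunday. The next qualifying day is April 16, 2018.
The deadline is April 16, 2018; from April 16, 2018 to May 26, 2018 is 40 days.

40 days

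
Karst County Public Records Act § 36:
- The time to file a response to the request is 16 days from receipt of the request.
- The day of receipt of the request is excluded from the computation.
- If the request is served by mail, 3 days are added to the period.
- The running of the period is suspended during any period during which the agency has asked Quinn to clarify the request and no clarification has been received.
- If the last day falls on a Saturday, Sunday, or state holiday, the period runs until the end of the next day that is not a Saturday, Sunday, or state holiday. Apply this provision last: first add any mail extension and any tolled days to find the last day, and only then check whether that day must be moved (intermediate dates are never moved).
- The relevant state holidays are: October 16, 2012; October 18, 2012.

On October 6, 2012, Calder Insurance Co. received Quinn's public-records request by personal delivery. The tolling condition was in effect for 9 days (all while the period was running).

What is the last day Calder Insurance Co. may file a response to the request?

16 days after October 6, 2012 is October 22, 2012.
Service was not by mail, so no mail extension applies.
Tolling adds 9 days: October 22, 2012 + 9 days = October 31, 2012.
October 31, 2012 is a Wednesday and not a state holiday, so no extension applies.

October 31, 2012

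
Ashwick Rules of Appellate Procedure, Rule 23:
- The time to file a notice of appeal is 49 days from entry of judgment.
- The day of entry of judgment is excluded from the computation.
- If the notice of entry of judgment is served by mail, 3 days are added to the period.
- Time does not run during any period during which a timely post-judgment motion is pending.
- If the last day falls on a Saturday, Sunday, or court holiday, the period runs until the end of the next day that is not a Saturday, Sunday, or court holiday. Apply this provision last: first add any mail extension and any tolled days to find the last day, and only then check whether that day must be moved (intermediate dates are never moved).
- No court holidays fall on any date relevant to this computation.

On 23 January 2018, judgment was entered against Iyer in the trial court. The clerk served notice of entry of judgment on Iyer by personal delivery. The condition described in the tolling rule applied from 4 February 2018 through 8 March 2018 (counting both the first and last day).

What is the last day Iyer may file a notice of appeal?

April 16, 2018

49 days after 23 January 2018 is March 13, 2018.
Service was not by mail, so no mail extension applies.
From February 4, 2018 through March 8, 2018 inclusive is 33 days; tolling adds 33 days: March 13, 2018 + 33 days = April 15, 2018.
April 15, 2018 is Sunday. The next qualifying day is April 16, 2018.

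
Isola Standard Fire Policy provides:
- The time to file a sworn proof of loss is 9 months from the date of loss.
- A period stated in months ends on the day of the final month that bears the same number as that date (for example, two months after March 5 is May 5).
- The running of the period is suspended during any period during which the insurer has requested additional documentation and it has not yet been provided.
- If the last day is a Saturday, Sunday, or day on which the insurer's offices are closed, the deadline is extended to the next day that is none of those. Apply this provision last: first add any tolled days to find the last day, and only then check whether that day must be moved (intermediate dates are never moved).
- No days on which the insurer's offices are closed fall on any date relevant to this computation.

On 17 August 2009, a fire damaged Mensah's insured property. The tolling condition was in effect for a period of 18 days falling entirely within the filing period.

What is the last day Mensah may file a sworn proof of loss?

9 months after 17 August 2009 is May 17, 2010.
Tolling adds 18 days: May 17, 2010 + 18 days = June 4, 2010.
June 4, 2010 is a Friday and not a day on which the insurer's offices are closed, so no extension applies.

June 4, 2010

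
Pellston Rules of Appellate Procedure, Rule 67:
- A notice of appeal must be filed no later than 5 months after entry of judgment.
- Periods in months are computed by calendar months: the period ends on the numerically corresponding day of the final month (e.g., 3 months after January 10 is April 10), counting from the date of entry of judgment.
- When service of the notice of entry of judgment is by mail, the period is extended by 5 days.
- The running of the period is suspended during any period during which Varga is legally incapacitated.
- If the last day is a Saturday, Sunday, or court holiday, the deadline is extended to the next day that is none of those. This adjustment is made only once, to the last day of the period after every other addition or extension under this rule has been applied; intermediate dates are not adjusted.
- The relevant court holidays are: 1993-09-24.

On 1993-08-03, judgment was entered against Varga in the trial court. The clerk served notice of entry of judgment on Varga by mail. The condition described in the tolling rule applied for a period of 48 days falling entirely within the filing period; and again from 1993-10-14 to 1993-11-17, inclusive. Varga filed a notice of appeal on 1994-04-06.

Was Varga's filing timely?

No

5 months after 1993-08-03 is January 3, 1994.
Service was by mail, adding 5 days: January 3, 1994 + 5 days = January 8, 1994.
Tolling adds 48 days: January 8, 1994 + 48 days = February 25, 1994.
From October 14, 1993 through November 17, 1993 inclusive is 35 days; tolling adds 35 days: February 25, 1994 + 35 days = April 1, 1994.
April 1, 1994 is a Friday and not a court holiday, so no extension applies.
The deadline is April 1, 1994; the filing on April 6, 1994 is after that date.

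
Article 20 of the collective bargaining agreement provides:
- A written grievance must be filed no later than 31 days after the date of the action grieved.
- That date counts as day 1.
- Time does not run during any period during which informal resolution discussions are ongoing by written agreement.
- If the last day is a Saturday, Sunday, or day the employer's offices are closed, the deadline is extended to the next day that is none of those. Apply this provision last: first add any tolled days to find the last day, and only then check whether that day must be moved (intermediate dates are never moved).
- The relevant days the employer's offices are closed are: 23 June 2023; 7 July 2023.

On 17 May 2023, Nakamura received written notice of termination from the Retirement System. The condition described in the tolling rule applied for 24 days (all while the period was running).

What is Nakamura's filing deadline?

July 10, 2023

Counting 17 May 2023 as day 1, day 31 is June 16, 2023.
Tolling adds 24 days: June 16, 2023 + 24 days = July 10, 2023.
July 10, 2023 is a Monday and not a day the employer's offices are closed, so no extension applies.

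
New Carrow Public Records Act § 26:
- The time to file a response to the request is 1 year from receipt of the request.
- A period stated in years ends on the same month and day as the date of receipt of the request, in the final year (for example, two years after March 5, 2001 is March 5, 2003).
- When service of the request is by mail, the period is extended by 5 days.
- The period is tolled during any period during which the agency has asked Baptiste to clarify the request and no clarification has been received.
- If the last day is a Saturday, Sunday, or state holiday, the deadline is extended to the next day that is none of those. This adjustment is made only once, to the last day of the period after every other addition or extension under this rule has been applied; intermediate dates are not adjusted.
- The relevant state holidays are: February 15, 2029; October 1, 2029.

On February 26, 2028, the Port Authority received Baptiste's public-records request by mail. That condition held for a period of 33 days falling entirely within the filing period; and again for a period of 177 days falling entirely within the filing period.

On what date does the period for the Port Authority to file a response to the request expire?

October 2, 2029

1 year after February 26, 2028 is February 26, 2029.
Service was by mail, adding 5 days: February 26, 2029 + 5 days = March 3, 2029.
Tolling adds 33 days: March 3, 2029 + 33 days = April 5, 2029.
Tolling adds 177 days: April 5, 2029 + 177 days = September 29, 2029.
September 29, 2029 is Saturday; September 30, 2029 is Sunday; October 1, 2029 is a listed holiday. The next qualifying day is October 2, 2029.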